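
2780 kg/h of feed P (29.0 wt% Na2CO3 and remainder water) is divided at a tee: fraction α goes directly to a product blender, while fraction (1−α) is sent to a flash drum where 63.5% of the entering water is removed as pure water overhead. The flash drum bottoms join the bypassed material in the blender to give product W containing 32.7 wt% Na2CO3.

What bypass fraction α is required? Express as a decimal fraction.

0.749

All 2780×0.290 = 806.2 kg/h of Na2CO3 reaches W, so W = 806.2/0.327 = 2465.4 kg/h and vapour = 314.56 kg/h.
The evaporator receives (1−α)·2780 of feed at 0.710 water and removes 0.635 of that water:
0.635×0.710×(1−α)×2780 = 314.56
(1−α) = 314.56/1253.4 = 0.2510;  α = 0.7490.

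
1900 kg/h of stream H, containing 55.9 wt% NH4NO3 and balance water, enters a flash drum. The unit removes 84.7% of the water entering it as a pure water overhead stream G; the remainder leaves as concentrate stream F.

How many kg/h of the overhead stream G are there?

709.7 kg/h

water entering = 1900×0.441 = 837.9 kg/h; overhead removed = 0.847×837.9 = 709.7 kg/h.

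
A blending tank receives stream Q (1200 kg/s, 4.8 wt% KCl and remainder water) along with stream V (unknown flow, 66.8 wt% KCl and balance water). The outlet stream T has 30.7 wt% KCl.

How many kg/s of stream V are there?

860.9 kg/s

Let V be the unknown flow. Total out = 1200 + V.
KCl balance: 57.6 + 0.668·V = 0.307·(1200 + V)
(0.668 − 0.307)·V = 0.307×1200 − 57.6 = 310.8
V = 310.8 / 0.361 = 860.94 kg/s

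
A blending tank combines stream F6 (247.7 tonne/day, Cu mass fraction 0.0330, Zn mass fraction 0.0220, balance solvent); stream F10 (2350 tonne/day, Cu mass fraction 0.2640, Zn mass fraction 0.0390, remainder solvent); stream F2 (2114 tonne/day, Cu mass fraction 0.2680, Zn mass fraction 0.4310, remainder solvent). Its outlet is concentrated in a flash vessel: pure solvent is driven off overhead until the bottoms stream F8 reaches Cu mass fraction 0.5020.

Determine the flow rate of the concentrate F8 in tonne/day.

Cu entering = 247.7×0.033 + 2350×0.264 + 2114×0.268 = 1195.1 tonne/day.
All Cu reports to F8, so F8 = 1195.1/0.502 = 2380.7 tonne/day.

2381 tonne/day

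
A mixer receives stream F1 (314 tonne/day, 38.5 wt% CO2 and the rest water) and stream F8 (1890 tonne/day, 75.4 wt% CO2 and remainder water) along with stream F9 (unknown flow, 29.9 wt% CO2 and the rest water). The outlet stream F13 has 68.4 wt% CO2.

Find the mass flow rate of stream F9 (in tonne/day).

Let F9 be the unknown flow. Total out = 2204 + F9.
CO2 balance: 1546 + 0.299·F9 = 0.684·(2204 + F9)
(0.299 − 0.684)·F9 = 0.684×2204 − 1546 = -38.414
F9 = -38.414 / -0.385 = 99.777 tonne/day

99.78 tonne/day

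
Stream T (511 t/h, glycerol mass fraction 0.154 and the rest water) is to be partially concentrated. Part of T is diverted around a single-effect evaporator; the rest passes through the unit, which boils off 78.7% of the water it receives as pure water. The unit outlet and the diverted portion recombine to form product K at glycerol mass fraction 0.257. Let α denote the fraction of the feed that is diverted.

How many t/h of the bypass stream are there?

All 511×0.154 = 78.694 t/h of glycerol reaches K, so K = 78.694/0.257 = 306.2 t/h and vapour = 204.8 t/h.
The evaporator receives (1−α)·511 of feed at 0.846 water and removes 0.787 of that water:
0.787×0.846×(1−α)×511 = 204.8
(1−α) = 204.8/340.22 = 0.6019;  α = 0.3981.
Bypass flow = 0.3981×511 = 203.4 t/h.

203.4 t/h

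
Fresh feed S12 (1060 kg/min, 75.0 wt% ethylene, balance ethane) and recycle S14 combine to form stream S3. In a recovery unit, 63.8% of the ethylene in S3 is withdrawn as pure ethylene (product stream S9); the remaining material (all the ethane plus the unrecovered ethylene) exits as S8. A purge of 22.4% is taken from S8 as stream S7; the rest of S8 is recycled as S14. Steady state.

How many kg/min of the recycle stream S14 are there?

1229 kg/min

ethane enters only via S12 and leaves only via the purge: 1060×0.250 = 0.224×(ethane in S8), and the recovery unit passes all ethane, so ethane in S3 = ethane in S8 = 1183 kg/min.
ethylene in S3: m_A = 1060×0.750 + (1−0.224)·(1−0.638)·m_A, so m_A = 795/0.7191 = 1105.6 kg/min.
S8 = (1−0.638)×1105.6 + 1183 = 1583.3 kg/min.
Recycle S14 = (1−0.224)×1583.3 = 1228.6 kg/min.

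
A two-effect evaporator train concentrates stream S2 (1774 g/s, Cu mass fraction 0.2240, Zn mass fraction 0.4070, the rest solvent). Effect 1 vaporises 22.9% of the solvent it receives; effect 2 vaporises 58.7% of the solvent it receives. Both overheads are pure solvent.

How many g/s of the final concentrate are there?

1328 g/s

solvent in feed = 1774×0.369 = 654.61 g/s.
After stage 1: solvent left = (1−0.229)×654.61 = 504.7; stream total = 1624.1 g/s.
After stage 2: solvent left = (1−0.587)×504.7 = 208.44; final concentrate = 1327.8 g/s.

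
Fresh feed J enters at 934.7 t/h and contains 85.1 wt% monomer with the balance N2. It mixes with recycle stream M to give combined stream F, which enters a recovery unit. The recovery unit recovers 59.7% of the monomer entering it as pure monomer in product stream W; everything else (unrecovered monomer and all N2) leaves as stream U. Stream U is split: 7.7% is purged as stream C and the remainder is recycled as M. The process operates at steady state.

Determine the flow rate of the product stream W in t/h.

monomer in F: m_A = 934.7×0.851 + (1−0.077)·(1−0.597)·m_A, so m_A = 795.43/0.6280 = 1266.5 t/h.
Product W = 0.597×1266.5 = 756.13 t/h.

756.1 t/h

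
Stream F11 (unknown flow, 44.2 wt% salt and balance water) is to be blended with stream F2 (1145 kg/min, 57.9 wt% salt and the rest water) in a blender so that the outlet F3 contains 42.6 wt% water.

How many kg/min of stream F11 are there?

43.37 kg/min

Let F11 be the unknown flow. Total out = 1145 + F11.
water balance: 482.04 + 0.558·F11 = 0.426·(1145 + F11)
(0.558 − 0.426)·F11 = 0.426×1145 − 482.04 = 5.725
F11 = 5.725 / 0.132 = 43.371 kg/min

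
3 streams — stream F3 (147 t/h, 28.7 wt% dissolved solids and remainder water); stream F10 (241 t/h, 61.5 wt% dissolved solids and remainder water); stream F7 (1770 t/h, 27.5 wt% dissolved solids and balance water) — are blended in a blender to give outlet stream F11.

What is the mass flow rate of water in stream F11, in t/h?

water out = water in = 147×0.713 + 241×0.385 + 1770×0.725 = 1480.8 t/h.

1481 t/h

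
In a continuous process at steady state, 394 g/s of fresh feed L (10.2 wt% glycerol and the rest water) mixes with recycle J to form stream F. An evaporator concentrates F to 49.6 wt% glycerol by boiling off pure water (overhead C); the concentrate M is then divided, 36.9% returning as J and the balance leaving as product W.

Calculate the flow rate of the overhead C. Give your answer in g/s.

Overall glycerol balance (none leaves overhead): glycerol in fresh feed = glycerol in product, i.e. 394×0.102 = (1−0.369)·M·0.496.
M = 40.188/(0.496×0.631) = 128.41 g/s.
Recycle J = 0.369×128.41 = 47.382 g/s.
Combined feed F = 394 + 47.382 = 441.38 g/s.
Overhead C = F − M = 441.38 − 128.41 = 312.98 g/s.

313 g/s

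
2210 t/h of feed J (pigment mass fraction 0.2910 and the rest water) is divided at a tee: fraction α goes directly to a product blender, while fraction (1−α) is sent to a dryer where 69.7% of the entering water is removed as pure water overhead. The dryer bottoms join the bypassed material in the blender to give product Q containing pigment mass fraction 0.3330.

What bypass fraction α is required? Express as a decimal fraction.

All 2210×0.291 = 643.11 t/h of pigment reaches Q, so Q = 643.11/0.333 = 1931.3 t/h and vapour = 278.74 t/h.
The evaporator receives (1−α)·2210 of feed at 0.709 water and removes 0.697 of that water:
0.697×0.709×(1−α)×2210 = 278.74
(1−α) = 278.74/1092.1 = 0.2552;  α = 0.7448.

0.745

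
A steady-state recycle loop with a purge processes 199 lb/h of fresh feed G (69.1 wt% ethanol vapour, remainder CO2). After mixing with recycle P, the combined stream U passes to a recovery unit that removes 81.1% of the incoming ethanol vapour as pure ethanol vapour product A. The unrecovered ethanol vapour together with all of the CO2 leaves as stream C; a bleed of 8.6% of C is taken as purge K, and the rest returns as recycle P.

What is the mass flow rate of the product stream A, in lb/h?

134.8 lb/h

ethanol vapour in U: m_A = 199×0.691 + (1−0.086)·(1−0.811)·m_A, so m_A = 137.51/0.8273 = 166.22 lb/h.
Product A = 0.811×166.22 = 134.81 lb/h.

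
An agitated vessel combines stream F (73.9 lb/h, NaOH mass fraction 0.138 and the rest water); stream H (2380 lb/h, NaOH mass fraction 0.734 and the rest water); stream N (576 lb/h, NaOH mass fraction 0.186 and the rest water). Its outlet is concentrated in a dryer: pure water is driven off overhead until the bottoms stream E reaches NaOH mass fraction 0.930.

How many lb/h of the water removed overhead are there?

1025 lb/h

NaOH entering = 73.9×0.138 + 2380×0.734 + 576×0.186 = 1864.3 lb/h.
All NaOH reports to E, so E = 1864.3/0.930 = 2004.6 lb/h.
Total feed = 3029.9 lb/h; overhead = 3029.9 − 2004.6 = 1025.3 lb/h.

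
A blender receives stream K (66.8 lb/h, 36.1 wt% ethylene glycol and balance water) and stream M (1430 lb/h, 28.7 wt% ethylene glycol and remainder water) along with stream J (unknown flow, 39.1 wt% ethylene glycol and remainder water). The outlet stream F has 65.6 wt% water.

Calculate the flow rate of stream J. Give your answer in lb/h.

1710 lb/h

Let J be the unknown flow. Total out = 1496.8 + J.
water balance: 1062.3 + 0.609·J = 0.656·(1496.8 + J)
(0.609 − 0.656)·J = 0.656×1496.8 − 1062.3 = -80.374
J = -80.374 / -0.047 = 1710.1 lb/h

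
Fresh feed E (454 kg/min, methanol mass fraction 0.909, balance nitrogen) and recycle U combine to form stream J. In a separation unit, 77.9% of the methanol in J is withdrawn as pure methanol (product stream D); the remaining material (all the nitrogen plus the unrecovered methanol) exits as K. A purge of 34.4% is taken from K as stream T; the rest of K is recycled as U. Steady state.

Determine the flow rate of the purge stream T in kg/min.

nitrogen enters only via E and leaves only via the purge: 454×0.091 = 0.344×(nitrogen in K), and the separation unit passes all nitrogen, so nitrogen in J = nitrogen in K = 120.1 kg/min.
methanol in J: m_A = 454×0.909 + (1−0.344)·(1−0.779)·m_A, so m_A = 412.69/0.8550 = 482.66 kg/min.
K = (1−0.779)×482.66 + 120.1 = 226.77 kg/min.
Purge T = 0.344×226.77 = 78.008 kg/min.

78.01 kg/min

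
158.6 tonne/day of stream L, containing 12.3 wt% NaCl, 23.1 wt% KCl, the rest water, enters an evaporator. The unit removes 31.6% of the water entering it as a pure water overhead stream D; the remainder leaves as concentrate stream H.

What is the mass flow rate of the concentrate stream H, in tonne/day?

126.2 tonne/day

water entering = 158.6×0.646 = 102.46 tonne/day; overhead removed = 0.316×102.46 = 32.376 tonne/day.
Concentrate = 158.6 − 32.376 = 126.22 tonne/day.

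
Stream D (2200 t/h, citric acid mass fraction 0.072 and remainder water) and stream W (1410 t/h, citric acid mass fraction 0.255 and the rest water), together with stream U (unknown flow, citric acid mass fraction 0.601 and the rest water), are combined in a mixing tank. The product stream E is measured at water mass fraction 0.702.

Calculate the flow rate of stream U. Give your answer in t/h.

1841 t/h

Let U be the unknown flow. Total out = 3610 + U.
water balance: 3092.1 + 0.399·U = 0.702·(3610 + U)
(0.399 − 0.702)·U = 0.702×3610 − 3092.1 = -557.83
U = -557.83 / -0.303 = 1841 t/h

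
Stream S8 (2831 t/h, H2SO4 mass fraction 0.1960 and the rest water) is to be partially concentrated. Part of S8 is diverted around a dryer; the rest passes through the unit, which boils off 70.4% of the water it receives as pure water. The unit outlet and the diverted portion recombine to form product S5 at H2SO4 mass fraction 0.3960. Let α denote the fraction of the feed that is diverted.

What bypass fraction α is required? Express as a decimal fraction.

0.108

All 2831×0.196 = 554.88 t/h of H2SO4 reaches S5, so S5 = 554.88/0.396 = 1401.2 t/h and vapour = 1429.8 t/h.
The evaporator receives (1−α)·2831 of feed at 0.804 water and removes 0.704 of that water:
0.704×0.804×(1−α)×2831 = 1429.8
(1−α) = 1429.8/1602.4 = 0.8923;  α = 0.1077.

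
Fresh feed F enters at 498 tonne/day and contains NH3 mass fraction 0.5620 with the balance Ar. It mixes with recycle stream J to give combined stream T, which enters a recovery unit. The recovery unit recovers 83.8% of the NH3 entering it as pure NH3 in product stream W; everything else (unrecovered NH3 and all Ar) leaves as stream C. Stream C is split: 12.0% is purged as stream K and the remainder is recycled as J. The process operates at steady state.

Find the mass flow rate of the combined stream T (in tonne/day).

Ar enters only via F and leaves only via the purge: 498×0.438 = 0.120×(Ar in C), and the recovery unit passes all Ar, so Ar in T = Ar in C = 1817.7 tonne/day.
NH3 in T: m_A = 498×0.562 + (1−0.120)·(1−0.838)·m_A, so m_A = 279.88/0.8574 = 326.41 tonne/day.
T = 326.41 + 1817.7 = 2144.1 tonne/day.

2144 tonne/day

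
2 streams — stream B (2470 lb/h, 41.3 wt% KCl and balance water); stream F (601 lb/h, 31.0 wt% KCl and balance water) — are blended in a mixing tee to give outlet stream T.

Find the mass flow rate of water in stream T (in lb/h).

water out = water in = 2470×0.587 + 601×0.690 = 1864.6 lb/h.

1865 lb/h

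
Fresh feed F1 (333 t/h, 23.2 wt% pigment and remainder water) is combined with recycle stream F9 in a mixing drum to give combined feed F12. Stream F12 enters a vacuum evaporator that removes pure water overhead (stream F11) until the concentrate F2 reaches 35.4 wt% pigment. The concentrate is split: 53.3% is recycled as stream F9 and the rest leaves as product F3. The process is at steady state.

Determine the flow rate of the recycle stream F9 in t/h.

249.1 t/h

Overall pigment balance (none leaves overhead): pigment in fresh feed = pigment in product, i.e. 333×0.232 = (1−0.533)·F2·0.354.
F2 = 77.256/(0.354×0.467) = 467.32 t/h.
Recycle F9 = 0.533×467.32 = 249.08 t/h.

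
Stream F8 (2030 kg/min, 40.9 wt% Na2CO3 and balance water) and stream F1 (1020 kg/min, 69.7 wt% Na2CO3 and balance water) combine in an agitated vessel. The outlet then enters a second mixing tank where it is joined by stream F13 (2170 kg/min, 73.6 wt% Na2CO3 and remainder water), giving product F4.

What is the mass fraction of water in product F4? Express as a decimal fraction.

0.399

Overall, product flow = 5220 kg/min.
water in = 2030×0.591 + 1020×0.303 + 2170×0.264 = 2081.7 kg/min.
water fraction in F4 = 0.399.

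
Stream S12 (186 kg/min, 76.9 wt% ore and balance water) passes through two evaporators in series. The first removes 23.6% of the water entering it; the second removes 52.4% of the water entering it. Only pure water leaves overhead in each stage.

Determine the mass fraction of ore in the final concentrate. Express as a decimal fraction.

water in feed = 186×0.231 = 42.966 kg/min.
After stage 1: water left = (1−0.236)×42.966 = 32.826; stream total = 175.86 kg/min.
After stage 2: water left = (1−0.524)×32.826 = 15.625; final concentrate = 158.66 kg/min.
ore fraction = 143.03/158.66 = 0.9015.

0.9015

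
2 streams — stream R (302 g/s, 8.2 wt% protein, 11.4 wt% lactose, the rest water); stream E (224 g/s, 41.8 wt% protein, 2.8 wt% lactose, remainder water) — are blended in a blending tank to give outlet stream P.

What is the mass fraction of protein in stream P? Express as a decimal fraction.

Total flow out = 302 + 224 = 526 g/s.
protein in = 302×0.082 + 224×0.418 = 118.4 g/s.
protein mass fraction in P = 118.4/526 = 0.225.

0.225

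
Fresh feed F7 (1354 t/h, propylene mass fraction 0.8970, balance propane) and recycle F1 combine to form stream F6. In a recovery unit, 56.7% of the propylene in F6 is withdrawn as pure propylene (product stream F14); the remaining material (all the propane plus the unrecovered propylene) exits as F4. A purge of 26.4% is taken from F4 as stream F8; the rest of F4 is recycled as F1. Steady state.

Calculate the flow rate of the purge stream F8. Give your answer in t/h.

propane enters only via F7 and leaves only via the purge: 1354×0.103 = 0.264×(propane in F4), and the recovery unit passes all propane, so propane in F6 = propane in F4 = 528.27 t/h.
propylene in F6: m_A = 1354×0.897 + (1−0.264)·(1−0.567)·m_A, so m_A = 1214.5/0.6813 = 1782.6 t/h.
F4 = (1−0.567)×1782.6 + 528.27 = 1300.2 t/h.
Purge F8 = 0.264×1300.2 = 343.24 t/h.

343.2 t/h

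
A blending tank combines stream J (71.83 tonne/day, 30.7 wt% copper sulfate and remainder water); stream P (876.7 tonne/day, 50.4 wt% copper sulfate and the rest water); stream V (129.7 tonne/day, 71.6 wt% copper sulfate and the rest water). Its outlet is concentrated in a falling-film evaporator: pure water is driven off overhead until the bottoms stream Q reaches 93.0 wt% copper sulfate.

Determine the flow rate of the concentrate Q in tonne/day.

598.7 tonne/day

copper sulfate entering = 71.83×0.307 + 876.7×0.504 + 129.7×0.716 = 556.77 tonne/day.
All copper sulfate reports to Q, so Q = 556.77/0.930 = 598.68 tonne/day.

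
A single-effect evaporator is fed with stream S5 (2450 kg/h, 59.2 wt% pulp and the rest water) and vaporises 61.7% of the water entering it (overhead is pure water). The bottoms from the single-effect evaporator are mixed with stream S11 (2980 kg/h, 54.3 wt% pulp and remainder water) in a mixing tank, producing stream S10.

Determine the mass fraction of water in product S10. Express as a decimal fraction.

Vapour removed = 0.617×0.408×2450 = 616.75 kg/h; concentrate = 1833.2 kg/h.
water reaching the mixer = 382.85 (from concentrate) + 2980×0.457 = 1744.7 kg/h.
Product flow = 1833.2 + 2980 = 4813.2 kg/h; water fraction = 0.362.

0.362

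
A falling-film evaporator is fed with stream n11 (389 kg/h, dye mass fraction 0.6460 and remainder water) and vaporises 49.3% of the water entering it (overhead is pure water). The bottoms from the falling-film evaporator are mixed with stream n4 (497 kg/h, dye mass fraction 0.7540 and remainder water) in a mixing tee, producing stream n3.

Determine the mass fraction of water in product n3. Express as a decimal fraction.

0.2348

Vapour removed = 0.493×0.354×389 = 67.889 kg/h; concentrate = 321.11 kg/h.
water reaching the mixer = 69.817 (from concentrate) + 497×0.246 = 192.08 kg/h.
Product flow = 321.11 + 497 = 818.11 kg/h; water fraction = 0.2348.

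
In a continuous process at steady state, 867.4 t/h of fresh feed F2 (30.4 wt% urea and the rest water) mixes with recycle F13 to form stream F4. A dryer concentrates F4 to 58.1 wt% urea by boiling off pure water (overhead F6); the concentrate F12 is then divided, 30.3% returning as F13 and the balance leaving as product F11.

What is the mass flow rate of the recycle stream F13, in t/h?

197.3 t/h

Overall urea balance (none leaves overhead): urea in fresh feed = urea in product, i.e. 867.4×0.304 = (1−0.303)·F12·0.581.
F12 = 263.69/(0.581×0.697) = 651.15 t/h.
Recycle F13 = 0.303×651.15 = 197.3 t/h.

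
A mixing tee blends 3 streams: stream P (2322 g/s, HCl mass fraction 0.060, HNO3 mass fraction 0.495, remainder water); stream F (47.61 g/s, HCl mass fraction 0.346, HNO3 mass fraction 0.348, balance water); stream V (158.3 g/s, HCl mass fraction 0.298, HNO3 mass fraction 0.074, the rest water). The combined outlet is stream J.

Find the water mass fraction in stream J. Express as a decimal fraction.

0.454

Total flow out = 2322 + 47.61 + 158.3 = 2527.9 g/s.
water in = 2322×0.445 + 47.61×0.306 + 158.3×0.628 = 1147.3 g/s.
water mass fraction in J = 1147.3/2527.9 = 0.454.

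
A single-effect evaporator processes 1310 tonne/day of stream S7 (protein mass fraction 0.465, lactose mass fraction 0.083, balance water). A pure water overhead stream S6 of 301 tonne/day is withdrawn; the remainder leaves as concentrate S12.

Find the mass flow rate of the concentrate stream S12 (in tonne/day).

1009 tonne/day

Concentrate = 1310 − 301 = 1009 tonne/day.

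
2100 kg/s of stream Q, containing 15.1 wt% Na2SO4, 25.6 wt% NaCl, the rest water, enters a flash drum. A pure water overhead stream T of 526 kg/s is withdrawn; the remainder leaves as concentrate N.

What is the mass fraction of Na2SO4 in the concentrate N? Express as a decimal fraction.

0.201

Na2SO4 is not removed: 2100×0.151 = 317.1 kg/s of Na2SO4 enters N.
Concentrate = 2100 − 526 = 1574 kg/s.
Mass fraction = 317.1/1574 = 0.201.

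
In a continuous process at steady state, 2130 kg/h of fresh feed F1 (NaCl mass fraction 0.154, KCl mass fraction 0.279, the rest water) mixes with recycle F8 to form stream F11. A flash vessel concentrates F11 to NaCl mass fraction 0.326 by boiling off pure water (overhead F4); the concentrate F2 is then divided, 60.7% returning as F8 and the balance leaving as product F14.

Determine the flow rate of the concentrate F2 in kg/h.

2560 kg/h

Overall NaCl balance (none leaves overhead): NaCl in fresh feed = NaCl in product, i.e. 2130×0.154 = (1−0.607)·F2·0.326.
F2 = 328.02/(0.326×0.393) = 2560.3 kg/h.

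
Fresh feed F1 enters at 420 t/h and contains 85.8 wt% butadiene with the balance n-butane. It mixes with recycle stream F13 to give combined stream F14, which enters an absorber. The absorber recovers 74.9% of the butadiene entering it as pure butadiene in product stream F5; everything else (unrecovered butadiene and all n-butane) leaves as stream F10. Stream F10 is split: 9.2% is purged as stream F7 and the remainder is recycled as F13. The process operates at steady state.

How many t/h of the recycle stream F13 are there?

n-butane enters only via F1 and leaves only via the purge: 420×0.142 = 0.092×(n-butane in F10), and the absorber passes all n-butane, so n-butane in F14 = n-butane in F10 = 648.26 t/h.
butadiene in F14: m_A = 420×0.858 + (1−0.092)·(1−0.749)·m_A, so m_A = 360.36/0.7721 = 466.73 t/h.
F10 = (1−0.749)×466.73 + 648.26 = 765.41 t/h.
Recycle F13 = (1−0.092)×765.41 = 694.99 t/h.

695 t/h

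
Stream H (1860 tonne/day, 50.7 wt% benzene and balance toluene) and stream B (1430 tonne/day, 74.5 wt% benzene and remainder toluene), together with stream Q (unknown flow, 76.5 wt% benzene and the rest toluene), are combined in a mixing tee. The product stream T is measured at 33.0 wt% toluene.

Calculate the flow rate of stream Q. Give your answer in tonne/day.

2062 tonne/day

Let Q be the unknown flow. Total out = 3290 + Q.
toluene balance: 1281.6 + 0.235·Q = 0.330·(3290 + Q)
(0.235 − 0.330)·Q = 0.330×3290 − 1281.6 = -195.93
Q = -195.93 / -0.095 = 2062.4 tonne/day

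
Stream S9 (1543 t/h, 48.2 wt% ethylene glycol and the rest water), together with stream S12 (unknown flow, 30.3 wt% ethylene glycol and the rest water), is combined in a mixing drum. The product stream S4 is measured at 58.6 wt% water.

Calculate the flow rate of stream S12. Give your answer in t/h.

945.3 t/h

Let S12 be the unknown flow. Total out = 1543 + S12.
water balance: 799.27 + 0.697·S12 = 0.586·(1543 + S12)
(0.697 − 0.586)·S12 = 0.586×1543 − 799.27 = 104.92
S12 = 104.92 / 0.111 = 945.26 t/h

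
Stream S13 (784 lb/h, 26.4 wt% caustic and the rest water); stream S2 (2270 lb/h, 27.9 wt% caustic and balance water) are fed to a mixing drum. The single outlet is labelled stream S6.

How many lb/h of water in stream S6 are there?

water out = water in = 784×0.736 + 2270×0.721 = 2213.7 lb/h.

2214 lb/h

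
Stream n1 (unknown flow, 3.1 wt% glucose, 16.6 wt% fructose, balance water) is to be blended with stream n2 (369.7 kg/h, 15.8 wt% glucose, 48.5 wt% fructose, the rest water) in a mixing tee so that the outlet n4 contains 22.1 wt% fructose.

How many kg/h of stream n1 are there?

1775 kg/h

Let n1 be the unknown flow. Total out = 369.7 + n1.
fructose balance: 179.3 + 0.166·n1 = 0.221·(369.7 + n1)
(0.166 − 0.221)·n1 = 0.221×369.7 − 179.3 = -97.601
n1 = -97.601 / -0.055 = 1774.6 kg/h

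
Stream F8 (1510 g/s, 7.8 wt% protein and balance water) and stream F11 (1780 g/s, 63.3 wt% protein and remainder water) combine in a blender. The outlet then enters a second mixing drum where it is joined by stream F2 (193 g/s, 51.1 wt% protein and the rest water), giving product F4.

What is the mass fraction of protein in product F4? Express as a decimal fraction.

0.386

Overall, product flow = 3483 g/s.
protein in = 1510×0.078 + 1780×0.633 + 193×0.511 = 1343.1 g/s.
protein fraction in F4 = 0.386.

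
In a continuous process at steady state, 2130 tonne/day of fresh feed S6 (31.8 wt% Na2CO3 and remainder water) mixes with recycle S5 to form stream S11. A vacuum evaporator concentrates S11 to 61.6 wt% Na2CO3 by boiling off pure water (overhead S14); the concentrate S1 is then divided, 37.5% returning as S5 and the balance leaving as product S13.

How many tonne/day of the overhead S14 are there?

1030 tonne/day

Overall Na2CO3 balance (none leaves overhead): Na2CO3 in fresh feed = Na2CO3 in product, i.e. 2130×0.318 = (1−0.375)·S1·0.616.
S1 = 677.34/(0.616×0.625) = 1759.3 tonne/day.
Recycle S5 = 0.375×1759.3 = 659.75 tonne/day.
Combined feed S11 = 2130 + 659.75 = 2789.7 tonne/day.
Overhead S14 = S11 − S1 = 2789.7 − 1759.3 = 1030.4 tonne/day.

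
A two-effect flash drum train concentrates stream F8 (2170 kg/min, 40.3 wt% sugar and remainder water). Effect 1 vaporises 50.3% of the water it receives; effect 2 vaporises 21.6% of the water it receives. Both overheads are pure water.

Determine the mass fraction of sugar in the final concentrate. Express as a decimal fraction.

water in feed = 2170×0.597 = 1295.5 kg/min.
After stage 1: water left = (1−0.503)×1295.5 = 643.86; stream total = 1518.4 kg/min.
After stage 2: water left = (1−0.216)×643.86 = 504.79; final concentrate = 1379.3 kg/min.
sugar fraction = 874.51/1379.3 = 0.634.

0.634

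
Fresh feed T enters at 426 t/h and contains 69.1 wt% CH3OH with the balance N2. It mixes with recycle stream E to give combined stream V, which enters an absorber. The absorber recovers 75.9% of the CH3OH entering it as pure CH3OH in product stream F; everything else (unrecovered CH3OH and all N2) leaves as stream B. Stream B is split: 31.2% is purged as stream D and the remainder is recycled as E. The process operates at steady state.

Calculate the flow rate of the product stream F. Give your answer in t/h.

CH3OH in V: m_A = 426×0.691 + (1−0.312)·(1−0.759)·m_A, so m_A = 294.37/0.8342 = 352.88 t/h.
Product F = 0.759×352.88 = 267.83 t/h.

267.8 t/h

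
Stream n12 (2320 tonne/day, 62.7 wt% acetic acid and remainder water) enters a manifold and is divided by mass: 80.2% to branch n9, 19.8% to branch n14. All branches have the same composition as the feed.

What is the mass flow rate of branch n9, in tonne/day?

Branch n9 flow = 0.802×2320 = 1860.6 tonne/day.

1861 tonne/day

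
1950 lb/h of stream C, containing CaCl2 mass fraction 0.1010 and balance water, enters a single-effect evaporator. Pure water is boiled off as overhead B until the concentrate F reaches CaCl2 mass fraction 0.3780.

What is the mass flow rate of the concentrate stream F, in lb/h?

CaCl2 is conserved: 1950×0.101 = 196.95 lb/h all reports to the concentrate.
Concentrate = 196.95/(target fraction) = 521.03 lb/h.

521 lb/h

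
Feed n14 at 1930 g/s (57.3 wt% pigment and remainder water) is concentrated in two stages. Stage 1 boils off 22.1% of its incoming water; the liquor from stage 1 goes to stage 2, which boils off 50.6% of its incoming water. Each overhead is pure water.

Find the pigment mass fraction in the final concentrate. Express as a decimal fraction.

0.777

water in feed = 1930×0.427 = 824.11 g/s.
After stage 1: water left = (1−0.221)×824.11 = 641.98; stream total = 1747.9 g/s.
After stage 2: water left = (1−0.506)×641.98 = 317.14; final concentrate = 1423 g/s.
pigment fraction = 1105.9/1423 = 0.777.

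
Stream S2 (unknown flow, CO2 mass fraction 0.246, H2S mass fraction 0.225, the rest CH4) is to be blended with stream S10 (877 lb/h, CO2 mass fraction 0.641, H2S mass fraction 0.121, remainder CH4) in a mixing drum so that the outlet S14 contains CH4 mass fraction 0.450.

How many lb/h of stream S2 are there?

Let S2 be the unknown flow. Total out = 877 + S2.
CH4 balance: 208.73 + 0.529·S2 = 0.450·(877 + S2)
(0.529 − 0.450)·S2 = 0.450×877 − 208.73 = 185.92
S2 = 185.92 / 0.079 = 2353.5 lb/h

2353 lb/h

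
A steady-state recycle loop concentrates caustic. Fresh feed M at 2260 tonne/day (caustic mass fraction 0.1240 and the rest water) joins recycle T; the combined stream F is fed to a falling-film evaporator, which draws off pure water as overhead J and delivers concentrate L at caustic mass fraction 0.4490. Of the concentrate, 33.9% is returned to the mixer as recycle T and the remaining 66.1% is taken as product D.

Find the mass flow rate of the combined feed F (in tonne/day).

2580 tonne/day

Overall caustic balance (none leaves overhead): caustic in fresh feed = caustic in product, i.e. 2260×0.124 = (1−0.339)·L·0.449.
L = 280.24/(0.449×0.661) = 944.24 tonne/day.
Recycle T = 0.339×944.24 = 320.1 tonne/day.
Combined feed F = 2260 + 320.1 = 2580.1 tonne/day.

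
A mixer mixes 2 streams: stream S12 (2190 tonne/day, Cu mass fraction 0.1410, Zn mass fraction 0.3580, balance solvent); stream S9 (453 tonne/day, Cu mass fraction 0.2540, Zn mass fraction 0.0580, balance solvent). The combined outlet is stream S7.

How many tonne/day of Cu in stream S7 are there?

Cu out = Cu in = 2190×0.141 + 453×0.254 = 423.85 tonne/day.

423.9 tonne/day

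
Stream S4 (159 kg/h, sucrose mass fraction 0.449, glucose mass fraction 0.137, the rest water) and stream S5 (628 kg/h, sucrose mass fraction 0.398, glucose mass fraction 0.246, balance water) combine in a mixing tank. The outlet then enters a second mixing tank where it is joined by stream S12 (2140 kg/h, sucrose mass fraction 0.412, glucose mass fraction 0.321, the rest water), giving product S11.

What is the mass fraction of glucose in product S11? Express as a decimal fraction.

Overall, product flow = 2927 kg/h.
glucose in = 159×0.137 + 628×0.246 + 2140×0.321 = 863.21 kg/h.
glucose fraction in S11 = 0.295.

0.295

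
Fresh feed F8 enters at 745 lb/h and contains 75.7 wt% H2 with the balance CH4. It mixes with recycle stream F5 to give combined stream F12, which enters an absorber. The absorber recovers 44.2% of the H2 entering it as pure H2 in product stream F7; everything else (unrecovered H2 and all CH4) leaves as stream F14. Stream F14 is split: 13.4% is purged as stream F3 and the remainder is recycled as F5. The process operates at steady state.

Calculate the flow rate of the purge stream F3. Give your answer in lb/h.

CH4 enters only via F8 and leaves only via the purge: 745×0.243 = 0.134×(CH4 in F14), and the absorber passes all CH4, so CH4 in F12 = CH4 in F14 = 1351 lb/h.
H2 in F12: m_A = 745×0.757 + (1−0.134)·(1−0.442)·m_A, so m_A = 563.97/0.5168 = 1091.3 lb/h.
F14 = (1−0.442)×1091.3 + 1351 = 1960 lb/h.
Purge F3 = 0.134×1960 = 262.64 lb/h.

262.6 lb/h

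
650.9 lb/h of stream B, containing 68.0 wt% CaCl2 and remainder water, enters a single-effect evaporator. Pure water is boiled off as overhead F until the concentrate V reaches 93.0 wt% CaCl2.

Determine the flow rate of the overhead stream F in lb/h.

175 lb/h

CaCl2 is conserved: 650.9×0.680 = 442.61 lb/h all reports to the concentrate.
Concentrate = 442.61/(target fraction) = 475.93 lb/h.
Overhead = 650.9 − 475.93 = 174.97 lb/h.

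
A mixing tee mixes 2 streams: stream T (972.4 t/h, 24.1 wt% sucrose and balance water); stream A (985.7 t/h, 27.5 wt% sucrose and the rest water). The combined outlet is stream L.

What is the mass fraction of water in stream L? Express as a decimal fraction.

Total flow out = 972.4 + 985.7 = 1958.1 t/h.
water in = 972.4×0.759 + 985.7×0.725 = 1452.7 t/h.
water mass fraction in L = 1452.7/1958.1 = 0.742.

0.742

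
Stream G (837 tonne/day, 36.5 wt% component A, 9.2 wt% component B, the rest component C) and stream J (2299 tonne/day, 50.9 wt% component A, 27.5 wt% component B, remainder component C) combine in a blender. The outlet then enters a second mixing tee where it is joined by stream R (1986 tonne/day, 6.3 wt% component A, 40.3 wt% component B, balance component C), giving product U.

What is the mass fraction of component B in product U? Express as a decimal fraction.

0.295

Overall, product flow = 5122 tonne/day.
component B in = 837×0.092 + 2299×0.275 + 1986×0.403 = 1509.6 tonne/day.
component B fraction in U = 0.295.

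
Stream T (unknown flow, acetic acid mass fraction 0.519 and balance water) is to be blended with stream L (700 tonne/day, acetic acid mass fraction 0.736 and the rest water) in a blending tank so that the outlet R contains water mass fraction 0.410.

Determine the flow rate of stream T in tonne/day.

1439 tonne/day

Let T be the unknown flow. Total out = 700 + T.
water balance: 184.8 + 0.481·T = 0.410·(700 + T)
(0.481 − 0.410)·T = 0.410×700 − 184.8 = 102.2
T = 102.2 / 0.071 = 1439.4 tonne/day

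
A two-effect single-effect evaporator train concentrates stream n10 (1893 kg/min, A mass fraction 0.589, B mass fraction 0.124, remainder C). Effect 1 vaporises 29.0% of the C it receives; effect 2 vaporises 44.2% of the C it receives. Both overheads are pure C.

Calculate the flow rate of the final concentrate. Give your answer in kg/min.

C in feed = 1893×0.287 = 543.29 kg/min.
After stage 1: C left = (1−0.290)×543.29 = 385.74; stream total = 1735.4 kg/min.
After stage 2: C left = (1−0.442)×385.74 = 215.24; final concentrate = 1565 kg/min.

1565 kg/min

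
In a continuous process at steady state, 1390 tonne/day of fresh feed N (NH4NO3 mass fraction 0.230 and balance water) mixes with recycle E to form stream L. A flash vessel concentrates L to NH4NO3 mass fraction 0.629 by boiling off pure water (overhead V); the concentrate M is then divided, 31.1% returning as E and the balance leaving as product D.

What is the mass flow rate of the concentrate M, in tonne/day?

737.7 tonne/day

Overall NH4NO3 balance (none leaves overhead): NH4NO3 in fresh feed = NH4NO3 in product, i.e. 1390×0.230 = (1−0.311)·M·0.629.
M = 319.7/(0.629×0.689) = 737.69 tonne/day.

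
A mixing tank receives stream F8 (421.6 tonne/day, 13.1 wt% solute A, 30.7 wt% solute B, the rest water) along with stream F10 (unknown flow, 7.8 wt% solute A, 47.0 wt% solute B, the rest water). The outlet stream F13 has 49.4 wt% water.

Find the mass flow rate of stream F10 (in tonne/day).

Let F10 be the unknown flow. Total out = 421.6 + F10.
water balance: 236.94 + 0.452·F10 = 0.494·(421.6 + F10)
(0.452 − 0.494)·F10 = 0.494×421.6 − 236.94 = -28.669
F10 = -28.669 / -0.042 = 682.59 tonne/day

682.6 tonne/day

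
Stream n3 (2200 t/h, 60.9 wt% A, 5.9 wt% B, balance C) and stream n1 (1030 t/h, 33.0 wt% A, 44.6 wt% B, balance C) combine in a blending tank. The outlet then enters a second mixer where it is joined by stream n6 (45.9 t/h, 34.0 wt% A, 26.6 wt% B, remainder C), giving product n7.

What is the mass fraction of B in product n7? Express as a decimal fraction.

0.1836

Overall, product flow = 3275.9 t/h.
B in = 2200×0.059 + 1030×0.446 + 45.9×0.266 = 601.39 t/h.
B fraction in n7 = 0.1836.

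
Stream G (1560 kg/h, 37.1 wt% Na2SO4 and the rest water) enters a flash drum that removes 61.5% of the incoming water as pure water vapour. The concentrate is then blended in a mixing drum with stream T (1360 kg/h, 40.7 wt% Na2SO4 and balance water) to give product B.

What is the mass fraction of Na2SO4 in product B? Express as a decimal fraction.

0.489

Vapour removed = 0.615×0.629×1560 = 603.46 kg/h; concentrate = 956.54 kg/h.
Na2SO4 reaching the mixer = 578.76 (from concentrate) + 1360×0.407 = 1132.3 kg/h.
Product flow = 956.54 + 1360 = 2316.5 kg/h; Na2SO4 fraction = 0.489.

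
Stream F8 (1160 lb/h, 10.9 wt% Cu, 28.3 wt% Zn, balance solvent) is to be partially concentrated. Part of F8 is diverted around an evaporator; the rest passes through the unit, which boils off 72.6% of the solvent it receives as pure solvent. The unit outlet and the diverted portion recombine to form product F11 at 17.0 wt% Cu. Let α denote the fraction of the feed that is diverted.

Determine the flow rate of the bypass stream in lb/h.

217 lb/h

All 1160×0.109 = 126.44 lb/h of Cu reaches F11, so F11 = 126.44/0.170 = 743.76 lb/h and vapour = 416.24 lb/h.
The evaporator receives (1−α)·1160 of feed at 0.608 solvent and removes 0.726 of that solvent:
0.726×0.608×(1−α)×1160 = 416.24
(1−α) = 416.24/512.03 = 0.8129;  α = 0.1871.
Bypass flow = 0.1871×1160 = 217.03 lb/h.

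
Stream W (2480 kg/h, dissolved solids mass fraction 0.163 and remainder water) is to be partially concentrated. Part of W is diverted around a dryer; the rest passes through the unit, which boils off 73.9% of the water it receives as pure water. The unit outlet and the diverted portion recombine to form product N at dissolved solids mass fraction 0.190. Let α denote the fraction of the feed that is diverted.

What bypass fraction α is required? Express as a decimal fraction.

All 2480×0.163 = 404.24 kg/h of dissolved solids reaches N, so N = 404.24/0.190 = 2127.6 kg/h and vapour = 352.42 kg/h.
The evaporator receives (1−α)·2480 of feed at 0.837 water and removes 0.739 of that water:
0.739×0.837×(1−α)×2480 = 352.42
(1−α) = 352.42/1534 = 0.2297;  α = 0.7703.

0.770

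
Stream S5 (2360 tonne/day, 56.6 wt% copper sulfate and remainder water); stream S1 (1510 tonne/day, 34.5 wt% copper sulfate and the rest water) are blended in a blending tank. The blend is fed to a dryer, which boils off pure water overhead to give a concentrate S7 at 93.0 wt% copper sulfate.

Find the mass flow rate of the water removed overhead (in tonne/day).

copper sulfate entering = 2360×0.566 + 1510×0.345 = 1856.7 tonne/day.
All copper sulfate reports to S7, so S7 = 1856.7/0.930 = 1996.5 tonne/day.
Total feed = 3870 tonne/day; overhead = 3870 − 1996.5 = 1873.5 tonne/day.

1874 tonne/day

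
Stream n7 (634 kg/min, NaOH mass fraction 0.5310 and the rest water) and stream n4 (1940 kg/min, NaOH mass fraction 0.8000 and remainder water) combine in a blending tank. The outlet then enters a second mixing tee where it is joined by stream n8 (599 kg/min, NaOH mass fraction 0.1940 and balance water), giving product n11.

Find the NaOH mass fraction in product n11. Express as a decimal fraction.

Overall, product flow = 3173 kg/min.
NaOH in = 634×0.531 + 1940×0.800 + 599×0.194 = 2004.9 kg/min.
NaOH fraction in n11 = 0.6318.

0.6318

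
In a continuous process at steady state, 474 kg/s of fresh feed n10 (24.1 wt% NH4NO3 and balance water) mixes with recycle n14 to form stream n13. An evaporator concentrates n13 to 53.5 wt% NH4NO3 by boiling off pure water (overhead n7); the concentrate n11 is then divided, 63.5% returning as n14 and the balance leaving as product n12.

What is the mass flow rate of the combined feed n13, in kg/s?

845.5 kg/s

Overall NH4NO3 balance (none leaves overhead): NH4NO3 in fresh feed = NH4NO3 in product, i.e. 474×0.241 = (1−0.635)·n11·0.535.
n11 = 114.23/(0.535×0.365) = 584.99 kg/s.
Recycle n14 = 0.635×584.99 = 371.47 kg/s.
Combined feed n13 = 474 + 371.47 = 845.47 kg/s.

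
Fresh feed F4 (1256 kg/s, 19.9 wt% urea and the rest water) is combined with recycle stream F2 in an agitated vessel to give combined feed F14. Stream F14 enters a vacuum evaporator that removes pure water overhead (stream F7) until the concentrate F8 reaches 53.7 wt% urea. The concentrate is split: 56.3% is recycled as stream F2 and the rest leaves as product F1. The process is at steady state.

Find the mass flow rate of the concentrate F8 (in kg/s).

1065 kg/s

Overall urea balance (none leaves overhead): urea in fresh feed = urea in product, i.e. 1256×0.199 = (1−0.563)·F8·0.537.
F8 = 249.94/(0.537×0.437) = 1065.1 kg/s.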